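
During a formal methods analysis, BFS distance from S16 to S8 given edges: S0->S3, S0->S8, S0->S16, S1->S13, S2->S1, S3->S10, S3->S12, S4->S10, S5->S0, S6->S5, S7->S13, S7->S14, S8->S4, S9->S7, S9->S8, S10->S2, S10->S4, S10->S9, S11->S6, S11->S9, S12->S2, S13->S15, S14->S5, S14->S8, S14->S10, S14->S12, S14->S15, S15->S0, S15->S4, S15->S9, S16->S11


BFS layer-by-layer from S16:
  dist 0: {S16}
  dist 1: {S11}
  dist 2: {S6, S9}
  dist 3: {S5, S7, S8}
  -> S8 reached at distance 3
Shortest path length = 3

3


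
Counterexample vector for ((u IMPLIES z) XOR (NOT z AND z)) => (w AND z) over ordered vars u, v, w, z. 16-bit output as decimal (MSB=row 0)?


F1 = ((u IMPLIES z) XOR (NOT z AND z))
F2 = (w AND z)
Counterexample to F1=>F2 is where F1=1 and F2=0.
Evaluate each row (bits = u,v,w,z, MSB first):
  row 0 [0000]: F1=1 F2=0 -> F1&~F2 -> 1
  row 1 [0001]: F1=1 F2=0 -> F1&~F2 -> 1
  row 2 [0010]: F1=1 F2=0 -> F1&~F2 -> 1
  row 3 [0011]: F1=1 F2=1 -> F1&~F2 -> 0
  row 4 [0100]: F1=1 F2=0 -> F1&~F2 -> 1
  row 5 [0101]: F1=1 F2=0 -> F1&~F2 -> 1
  row 6 [0110]: F1=1 F2=0 -> F1&~F2 -> 1
  row 7 [0111]: F1=1 F2=1 -> F1&~F2 -> 0
  row 8 [1000]: F1=0 F2=0 -> F1&~F2 -> 0
  row 9 [1001]: F1=1 F2=0 -> F1&~F2 -> 1
  row 10 [1010]: F1=0 F2=0 -> F1&~F2 -> 0
  row 11 [1011]: F1=1 F2=1 -> F1&~F2 -> 0
  row 12 [1100]: F1=0 F2=0 -> F1&~F2 -> 0
  row 13 [1101]: F1=1 F2=0 -> F1&~F2 -> 1
  row 14 [1110]: F1=0 F2=0 -> F1&~F2 -> 0
  row 15 [1111]: F1=1 F2=1 -> F1&~F2 -> 0
Full result column, 4 rows per line (u,v fixed per line; w,z runs 00..11 left to right):
  rows 0-3 [u,v=00]: 1110  = hex E
  rows 4-7 [u,v=01]: 1110  = hex E
  rows 8-11 [u,v=10]: 0100  = hex 4
  rows 12-15 [u,v=11]: 0100  = hex 4
Counterexample vector (row 0 .. row 15) = 1110111001000100
Output column grouped in 4s = 1110 1110 0100 0100 = 0xEE44
Convert to decimal digit by digit (value = value*16 + digit):
  E -> 14
  14*16 + 14 (E) = 238
  238*16 + 4 = 3812
  3812*16 + 4 = 60996
Decimal = 60996

60996


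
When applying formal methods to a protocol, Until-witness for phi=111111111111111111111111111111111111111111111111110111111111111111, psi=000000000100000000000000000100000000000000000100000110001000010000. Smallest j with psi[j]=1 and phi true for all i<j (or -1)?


(phi U psi) at 0: need smallest j with psi[j]=1 and phi[i]=1 for all i in [0,j).
Scan from step 0:
  step 0: phi=1, psi=0 -> continue
  step 1: phi=1, psi=0 -> continue
  step 2: phi=1, psi=0 -> continue
  step 3: phi=1, psi=0 -> continue
  step 9: psi=1 and phi held for [0,9) -> witness found
Witness step = 9

9


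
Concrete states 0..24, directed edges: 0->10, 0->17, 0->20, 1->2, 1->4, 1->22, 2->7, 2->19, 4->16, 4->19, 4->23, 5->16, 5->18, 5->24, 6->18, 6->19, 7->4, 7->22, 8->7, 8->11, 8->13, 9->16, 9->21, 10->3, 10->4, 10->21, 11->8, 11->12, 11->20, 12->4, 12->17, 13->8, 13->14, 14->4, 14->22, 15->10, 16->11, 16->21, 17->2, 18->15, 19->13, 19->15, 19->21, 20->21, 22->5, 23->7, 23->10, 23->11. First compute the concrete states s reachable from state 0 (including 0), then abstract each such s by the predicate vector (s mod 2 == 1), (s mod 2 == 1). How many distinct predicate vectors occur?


BFS from 0:
Concrete reachable: {0, 2, 3, 4, 5, 7, 8, 10, 11, 12, 13, 14, 15, 16, 17, 18, 19, 20, 21, 22, 23, 24}
Abstract via predicates (s mod 2 == 1), (s mod 2 == 1):
  (0,0) <- {0, 2, 4, 8, 10, 12, 14, 16, 18, 20, 22, 24}
  (1,1) <- {3, 5, 7, 11, 13, 15, 17, 19, 21, 23}
Distinct abstract states = 2

2


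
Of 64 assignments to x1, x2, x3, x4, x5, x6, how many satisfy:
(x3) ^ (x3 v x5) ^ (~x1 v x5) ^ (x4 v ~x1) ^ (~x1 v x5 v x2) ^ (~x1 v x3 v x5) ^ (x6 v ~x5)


CNF with 7 clauses over 6 vars (64 assignments).
An assignment satisfies CNF iff every clause has >=1 true literal.
Check each row (bits = x1,x2,x3,x4,x5,x6; clause T/F shown):
  row 0 [000000]: clauses=FFTTTTT -> 0
  row 1 [000001]: clauses=FFTTTTT -> 0
  row 2 [000010]: clauses=FTTTTTF -> 0
  row 3 [000011]: clauses=FTTTTTT -> 0
  row 4 [000100]: clauses=FFTTTTT -> 0
  (every remaining row is evaluated the same way; all 64 results are listed next)
Full result column, 8 rows per line (x1,x2,x3 fixed per line; x4,x5,x6 runs 000..111 left to right):
  rows 0-7 [x1,x2,x3=000]: 00000000  (ones: 0)
  rows 8-15 [x1,x2,x3=001]: 11011101  (ones: 6)
  rows 16-23 [x1,x2,x3=010]: 00000000  (ones: 0)
  rows 24-31 [x1,x2,x3=011]: 11011101  (ones: 6)
  rows 32-39 [x1,x2,x3=100]: 00000000  (ones: 0)
  rows 40-47 [x1,x2,x3=101]: 00000001  (ones: 1)
  rows 48-55 [x1,x2,x3=110]: 00000000  (ones: 0)
  rows 56-63 [x1,x2,x3=111]: 00000001  (ones: 1)
Satisfying assignments = 0+6+0+6+0+1+0+1 = 14

14


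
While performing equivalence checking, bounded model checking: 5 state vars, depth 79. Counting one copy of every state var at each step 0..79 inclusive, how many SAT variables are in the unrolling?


BMC unrolls to depth k, creating one copy of each state var for steps 0..k.
Step count = 79 + 1 = 80 (steps 0 through 79)
Vars per step = 5
Total = 5 * 80 = 400

400


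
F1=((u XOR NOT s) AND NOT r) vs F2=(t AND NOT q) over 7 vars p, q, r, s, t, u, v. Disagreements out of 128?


F1 = ((u XOR NOT s) AND NOT r)
F2 = (t AND NOT q)
Evaluate both on each of 128 rows (bits = p,q,r,s,t,u,v):
  row 0 [0000000]: F1=1 F2=0 (differ) -> 1
  row 1 [0000001]: F1=1 F2=0 (differ) -> 1
  row 2 [0000010]: F1=0 F2=0 -> 0
  row 3 [0000011]: F1=0 F2=0 -> 0
  row 4 [0000100]: F1=1 F2=1 -> 0
  (every remaining row is evaluated the same way; all 128 results are listed next)
Full result column, 8 rows per line (p,q,r,s fixed per line; t,u,v runs 000..111 left to right):
  rows 0-7 [p,q,r,s=0000]: 11000011  (ones: 4)
  rows 8-15 [p,q,r,s=0001]: 00111100  (ones: 4)
  rows 16-23 [p,q,r,s=0010]: 00001111  (ones: 4)
  rows 24-31 [p,q,r,s=0011]: 00001111  (ones: 4)
  rows 32-39 [p,q,r,s=0100]: 11001100  (ones: 4)
  rows 40-47 [p,q,r,s=0101]: 00110011  (ones: 4)
  rows 48-55 [p,q,r,s=0110]: 00000000  (ones: 0)
  rows 56-63 [p,q,r,s=0111]: 00000000  (ones: 0)
  rows 64-71 [p,q,r,s=1000]: 11000011  (ones: 4)
  rows 72-79 [p,q,r,s=1001]: 00111100  (ones: 4)
  rows 80-87 [p,q,r,s=1010]: 00001111  (ones: 4)
  rows 88-95 [p,q,r,s=1011]: 00001111  (ones: 4)
  rows 96-103 [p,q,r,s=1100]: 11001100  (ones: 4)
  rows 104-111 [p,q,r,s=1101]: 00110011  (ones: 4)
  rows 112-119 [p,q,r,s=1110]: 00000000  (ones: 0)
  rows 120-127 [p,q,r,s=1111]: 00000000  (ones: 0)
Disagreements = 4+4+4+4+4+4+0+0+4+4+4+4+4+4+0+0 = 48

48


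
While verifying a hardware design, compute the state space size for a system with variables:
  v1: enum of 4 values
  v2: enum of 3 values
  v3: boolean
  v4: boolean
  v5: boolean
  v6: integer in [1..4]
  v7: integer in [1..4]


State space = product of domain sizes of all variables.
Domain sizes:
  v1 (enum of 4 values): 4
  v2 (enum of 3 values): 3
  v3 (boolean): 2
  v4 (boolean): 2
  v5 (boolean): 2
  v6 (integer in [1..4]): 4
  v7 (integer in [1..4]): 4
Product = 4 * 3 * 2 * 2 * 2 * 4 * 4 = 1536

1536


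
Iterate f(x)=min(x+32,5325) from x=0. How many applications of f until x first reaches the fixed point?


Step 1: x=0, cap=5325, increment=32
Step 2: x grows by 32 each step until capped at 5325; fixed point is x=5325
Step 3: iterations = ceil(5325/32) = 167

167


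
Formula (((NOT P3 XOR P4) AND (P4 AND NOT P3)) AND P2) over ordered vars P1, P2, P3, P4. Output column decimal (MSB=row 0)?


Formula: (((NOT P3 XOR P4) AND (P4 AND NOT P3)) AND P2) over P1, P2, P3, P4 (16 rows)
Evaluate each row (bits = P1,P2,P3,P4, MSB first):
  row 0 [0000]: (((NOT 0 XOR 0) AND (0 AND NOT 0)) AND 0) -> 0
  row 1 [0001]: (((NOT 0 XOR 1) AND (1 AND NOT 0)) AND 0) -> 0
  row 2 [0010]: (((NOT 1 XOR 0) AND (0 AND NOT 1)) AND 0) -> 0
  row 3 [0011]: (((NOT 1 XOR 1) AND (1 AND NOT 1)) AND 0) -> 0
  row 4 [0100]: (((NOT 0 XOR 0) AND (0 AND NOT 0)) AND 1) -> 0
  row 5 [0101]: (((NOT 0 XOR 1) AND (1 AND NOT 0)) AND 1) -> 0
  row 6 [0110]: (((NOT 1 XOR 0) AND (0 AND NOT 1)) AND 1) -> 0
  row 7 [0111]: (((NOT 1 XOR 1) AND (1 AND NOT 1)) AND 1) -> 0
  row 8 [1000]: (((NOT 0 XOR 0) AND (0 AND NOT 0)) AND 0) -> 0
  row 9 [1001]: (((NOT 0 XOR 1) AND (1 AND NOT 0)) AND 0) -> 0
  row 10 [1010]: (((NOT 1 XOR 0) AND (0 AND NOT 1)) AND 0) -> 0
  row 11 [1011]: (((NOT 1 XOR 1) AND (1 AND NOT 1)) AND 0) -> 0
  row 12 [1100]: (((NOT 0 XOR 0) AND (0 AND NOT 0)) AND 1) -> 0
  row 13 [1101]: (((NOT 0 XOR 1) AND (1 AND NOT 0)) AND 1) -> 0
  row 14 [1110]: (((NOT 1 XOR 0) AND (0 AND NOT 1)) AND 1) -> 0
  row 15 [1111]: (((NOT 1 XOR 1) AND (1 AND NOT 1)) AND 1) -> 0
Full result column, 4 rows per line (P1,P2 fixed per line; P3,P4 runs 00..11 left to right):
  rows 0-3 [P1,P2=00]: 0000  = hex 0
  rows 4-7 [P1,P2=01]: 0000  = hex 0
  rows 8-11 [P1,P2=10]: 0000  = hex 0
  rows 12-15 [P1,P2=11]: 0000  = hex 0
Output column (row 0 .. row 15) = 0000000000000000
Output column grouped in 4s = 0000 0000 0000 0000 = 0x0000
Convert to decimal digit by digit (value = value*16 + digit):
  0 -> 0
  0*16 + 0 = 0
  0*16 + 0 = 0
  0*16 + 0 = 0
Decimal = 0

0


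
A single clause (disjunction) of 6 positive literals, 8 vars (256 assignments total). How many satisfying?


Step 1: Total=2^8=256
Step 2: Unsat when all 6 false: 2^2=4
Step 3: Sat=256-4=252

252


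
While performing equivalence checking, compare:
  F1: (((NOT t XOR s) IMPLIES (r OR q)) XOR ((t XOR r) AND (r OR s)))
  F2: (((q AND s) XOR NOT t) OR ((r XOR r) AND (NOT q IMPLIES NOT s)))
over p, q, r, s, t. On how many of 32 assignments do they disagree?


F1 = (((NOT t XOR s) IMPLIES (r OR q)) XOR ((t XOR r) AND (r OR s)))
F2 = (((q AND s) XOR NOT t) OR ((r XOR r) AND (NOT q IMPLIES NOT s)))
Evaluate both on each of 32 rows (bits = p,q,r,s,t):
  row 0 [00000]: F1=0 F2=1 (differ) -> 1
  row 1 [00001]: F1=1 F2=0 (differ) -> 1
  row 2 [00010]: F1=1 F2=1 -> 0
  row 3 [00011]: F1=1 F2=0 (differ) -> 1
  row 4 [00100]: F1=0 F2=1 (differ) -> 1
  row 5 [00101]: F1=1 F2=0 (differ) -> 1
  row 6 [00110]: F1=0 F2=1 (differ) -> 1
  row 7 [00111]: F1=1 F2=0 (differ) -> 1
  row 8 [01000]: F1=1 F2=1 -> 0
  row 9 [01001]: F1=1 F2=0 (differ) -> 1
  row 10 [01010]: F1=1 F2=0 (differ) -> 1
  row 11 [01011]: F1=0 F2=1 (differ) -> 1
  row 12 [01100]: F1=0 F2=1 (differ) -> 1
  row 13 [01101]: F1=1 F2=0 (differ) -> 1
  row 14 [01110]: F1=0 F2=0 -> 0
  row 15 [01111]: F1=1 F2=1 -> 0
  row 16 [10000]: F1=0 F2=1 (differ) -> 1
  row 17 [10001]: F1=1 F2=0 (differ) -> 1
  row 18 [10010]: F1=1 F2=1 -> 0
  row 19 [10011]: F1=1 F2=0 (differ) -> 1
  row 20 [10100]: F1=0 F2=1 (differ) -> 1
  row 21 [10101]: F1=1 F2=0 (differ) -> 1
  row 22 [10110]: F1=0 F2=1 (differ) -> 1
  row 23 [10111]: F1=1 F2=0 (differ) -> 1
  row 24 [11000]: F1=1 F2=1 -> 0
  row 25 [11001]: F1=1 F2=0 (differ) -> 1
  row 26 [11010]: F1=1 F2=0 (differ) -> 1
  row 27 [11011]: F1=0 F2=1 (differ) -> 1
  row 28 [11100]: F1=0 F2=1 (differ) -> 1
  row 29 [11101]: F1=1 F2=0 (differ) -> 1
  row 30 [11110]: F1=0 F2=0 -> 0
  row 31 [11111]: F1=1 F2=1 -> 0
Full result column, 8 rows per line (p,q fixed per line; r,s,t runs 000..111 left to right):
  rows 0-7 [p,q=00]: 11011111  (ones: 7)
  rows 8-15 [p,q=01]: 01111100  (ones: 5)
  rows 16-23 [p,q=10]: 11011111  (ones: 7)
  rows 24-31 [p,q=11]: 01111100  (ones: 5)
Disagreements = 7+5+7+5 = 24

24


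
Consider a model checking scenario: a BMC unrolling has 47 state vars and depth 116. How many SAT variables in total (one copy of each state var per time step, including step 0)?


BMC unrolls to depth k, creating one copy of each state var for steps 0..k.
Step count = 116 + 1 = 117 (steps 0 through 116)
Vars per step = 47
Total = 47 * 117 = 5499

5499


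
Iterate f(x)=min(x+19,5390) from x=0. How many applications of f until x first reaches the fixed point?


Step 1: x=0, cap=5390, increment=19
Step 2: x grows by 19 each step until capped at 5390; fixed point is x=5390
Step 3: iterations = ceil(5390/19) = 284

284


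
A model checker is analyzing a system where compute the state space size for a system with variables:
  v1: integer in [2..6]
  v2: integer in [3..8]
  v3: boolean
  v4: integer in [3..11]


State space = product of domain sizes of all variables.
Domain sizes:
  v1 (integer in [2..6]): 5
  v2 (integer in [3..8]): 6
  v3 (boolean): 2
  v4 (integer in [3..11]): 9
Product = 5 * 6 * 2 * 9 = 540

540


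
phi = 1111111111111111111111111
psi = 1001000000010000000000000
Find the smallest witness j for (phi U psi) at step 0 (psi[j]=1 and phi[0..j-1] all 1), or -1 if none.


(phi U psi) at 0: need smallest j with psi[j]=1 and phi[i]=1 for all i in [0,j).
Scan from step 0:
  step 0: psi=1 and phi held for [0,0) -> witness found
Witness step = 0

0


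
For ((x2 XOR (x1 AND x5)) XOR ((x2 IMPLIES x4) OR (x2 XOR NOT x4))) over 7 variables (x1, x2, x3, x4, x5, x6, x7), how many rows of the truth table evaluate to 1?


Formula: ((x2 XOR (x1 AND x5)) XOR ((x2 IMPLIES x4) OR (x2 XOR NOT x4))) over 7 vars (128 rows)
Evaluate each row (x1, x2, x3, x4, x5, x6, x7 as bits, MSB first):
  row 0 [0000000]: ((0 XOR (0 AND 0)) XOR ((0 IMPLIES 0) OR (0 XOR NOT 0))) -> 1
  row 1 [0000001]: ((0 XOR (0 AND 0)) XOR ((0 IMPLIES 0) OR (0 XOR NOT 0))) -> 1
  row 2 [0000010]: ((0 XOR (0 AND 0)) XOR ((0 IMPLIES 0) OR (0 XOR NOT 0))) -> 1
  row 3 [0000011]: ((0 XOR (0 AND 0)) XOR ((0 IMPLIES 0) OR (0 XOR NOT 0))) -> 1
  row 4 [0000100]: ((0 XOR (0 AND 1)) XOR ((0 IMPLIES 0) OR (0 XOR NOT 0))) -> 1
  (every remaining row is evaluated the same way; all 128 results are listed next)
Full result column, 8 rows per line (x1,x2,x3,x4 fixed per line; x5,x6,x7 runs 000..111 left to right):
  rows 0-7 [x1,x2,x3,x4=0000]: 11111111  (ones: 8)
  rows 8-15 [x1,x2,x3,x4=0001]: 11111111  (ones: 8)
  rows 16-23 [x1,x2,x3,x4=0010]: 11111111  (ones: 8)
  rows 24-31 [x1,x2,x3,x4=0011]: 11111111  (ones: 8)
  rows 32-39 [x1,x2,x3,x4=0100]: 11111111  (ones: 8)
  rows 40-47 [x1,x2,x3,x4=0101]: 00000000  (ones: 0)
  rows 48-55 [x1,x2,x3,x4=0110]: 11111111  (ones: 8)
  rows 56-63 [x1,x2,x3,x4=0111]: 00000000  (ones: 0)
  rows 64-71 [x1,x2,x3,x4=1000]: 11110000  (ones: 4)
  rows 72-79 [x1,x2,x3,x4=1001]: 11110000  (ones: 4)
  rows 80-87 [x1,x2,x3,x4=1010]: 11110000  (ones: 4)
  rows 88-95 [x1,x2,x3,x4=1011]: 11110000  (ones: 4)
  rows 96-103 [x1,x2,x3,x4=1100]: 11110000  (ones: 4)
  rows 104-111 [x1,x2,x3,x4=1101]: 00001111  (ones: 4)
  rows 112-119 [x1,x2,x3,x4=1110]: 11110000  (ones: 4)
  rows 120-127 [x1,x2,x3,x4=1111]: 00001111  (ones: 4)
Count of 1-rows = 8+8+8+8+8+0+8+0+4+4+4+4+4+4+4+4 = 80

80


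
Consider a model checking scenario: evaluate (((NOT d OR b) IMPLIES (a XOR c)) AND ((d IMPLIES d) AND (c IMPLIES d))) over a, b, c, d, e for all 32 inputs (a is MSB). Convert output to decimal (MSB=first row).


Formula: (((NOT d OR b) IMPLIES (a XOR c)) AND ((d IMPLIES d) AND (c IMPLIES d))) over a, b, c, d, e (32 rows)
Evaluate each row (bits = a,b,c,d,e, MSB first):
  row 0 [00000]: (((NOT 0 OR 0) IMPLIES (0 XOR 0)) AND ((0 IMPLIES 0) AND (0 IMPLIES 0))) -> 0
  row 1 [00001]: (((NOT 0 OR 0) IMPLIES (0 XOR 0)) AND ((0 IMPLIES 0) AND (0 IMPLIES 0))) -> 0
  row 2 [00010]: (((NOT 1 OR 0) IMPLIES (0 XOR 0)) AND ((1 IMPLIES 1) AND (0 IMPLIES 1))) -> 1
  row 3 [00011]: (((NOT 1 OR 0) IMPLIES (0 XOR 0)) AND ((1 IMPLIES 1) AND (0 IMPLIES 1))) -> 1
  row 4 [00100]: (((NOT 0 OR 0) IMPLIES (0 XOR 1)) AND ((0 IMPLIES 0) AND (1 IMPLIES 0))) -> 0
  row 5 [00101]: (((NOT 0 OR 0) IMPLIES (0 XOR 1)) AND ((0 IMPLIES 0) AND (1 IMPLIES 0))) -> 0
  row 6 [00110]: (((NOT 1 OR 0) IMPLIES (0 XOR 1)) AND ((1 IMPLIES 1) AND (1 IMPLIES 1))) -> 1
  row 7 [00111]: (((NOT 1 OR 0) IMPLIES (0 XOR 1)) AND ((1 IMPLIES 1) AND (1 IMPLIES 1))) -> 1
  row 8 [01000]: (((NOT 0 OR 1) IMPLIES (0 XOR 0)) AND ((0 IMPLIES 0) AND (0 IMPLIES 0))) -> 0
  row 9 [01001]: (((NOT 0 OR 1) IMPLIES (0 XOR 0)) AND ((0 IMPLIES 0) AND (0 IMPLIES 0))) -> 0
  row 10 [01010]: (((NOT 1 OR 1) IMPLIES (0 XOR 0)) AND ((1 IMPLIES 1) AND (0 IMPLIES 1))) -> 0
  row 11 [01011]: (((NOT 1 OR 1) IMPLIES (0 XOR 0)) AND ((1 IMPLIES 1) AND (0 IMPLIES 1))) -> 0
  row 12 [01100]: (((NOT 0 OR 1) IMPLIES (0 XOR 1)) AND ((0 IMPLIES 0) AND (1 IMPLIES 0))) -> 0
  row 13 [01101]: (((NOT 0 OR 1) IMPLIES (0 XOR 1)) AND ((0 IMPLIES 0) AND (1 IMPLIES 0))) -> 0
  row 14 [01110]: (((NOT 1 OR 1) IMPLIES (0 XOR 1)) AND ((1 IMPLIES 1) AND (1 IMPLIES 1))) -> 1
  row 15 [01111]: (((NOT 1 OR 1) IMPLIES (0 XOR 1)) AND ((1 IMPLIES 1) AND (1 IMPLIES 1))) -> 1
  row 16 [10000]: (((NOT 0 OR 0) IMPLIES (1 XOR 0)) AND ((0 IMPLIES 0) AND (0 IMPLIES 0))) -> 1
  row 17 [10001]: (((NOT 0 OR 0) IMPLIES (1 XOR 0)) AND ((0 IMPLIES 0) AND (0 IMPLIES 0))) -> 1
  row 18 [10010]: (((NOT 1 OR 0) IMPLIES (1 XOR 0)) AND ((1 IMPLIES 1) AND (0 IMPLIES 1))) -> 1
  row 19 [10011]: (((NOT 1 OR 0) IMPLIES (1 XOR 0)) AND ((1 IMPLIES 1) AND (0 IMPLIES 1))) -> 1
  row 20 [10100]: (((NOT 0 OR 0) IMPLIES (1 XOR 1)) AND ((0 IMPLIES 0) AND (1 IMPLIES 0))) -> 0
  row 21 [10101]: (((NOT 0 OR 0) IMPLIES (1 XOR 1)) AND ((0 IMPLIES 0) AND (1 IMPLIES 0))) -> 0
  row 22 [10110]: (((NOT 1 OR 0) IMPLIES (1 XOR 1)) AND ((1 IMPLIES 1) AND (1 IMPLIES 1))) -> 1
  row 23 [10111]: (((NOT 1 OR 0) IMPLIES (1 XOR 1)) AND ((1 IMPLIES 1) AND (1 IMPLIES 1))) -> 1
  row 24 [11000]: (((NOT 0 OR 1) IMPLIES (1 XOR 0)) AND ((0 IMPLIES 0) AND (0 IMPLIES 0))) -> 1
  row 25 [11001]: (((NOT 0 OR 1) IMPLIES (1 XOR 0)) AND ((0 IMPLIES 0) AND (0 IMPLIES 0))) -> 1
  row 26 [11010]: (((NOT 1 OR 1) IMPLIES (1 XOR 0)) AND ((1 IMPLIES 1) AND (0 IMPLIES 1))) -> 1
  row 27 [11011]: (((NOT 1 OR 1) IMPLIES (1 XOR 0)) AND ((1 IMPLIES 1) AND (0 IMPLIES 1))) -> 1
  row 28 [11100]: (((NOT 0 OR 1) IMPLIES (1 XOR 1)) AND ((0 IMPLIES 0) AND (1 IMPLIES 0))) -> 0
  row 29 [11101]: (((NOT 0 OR 1) IMPLIES (1 XOR 1)) AND ((0 IMPLIES 0) AND (1 IMPLIES 0))) -> 0
  row 30 [11110]: (((NOT 1 OR 1) IMPLIES (1 XOR 1)) AND ((1 IMPLIES 1) AND (1 IMPLIES 1))) -> 0
  row 31 [11111]: (((NOT 1 OR 1) IMPLIES (1 XOR 1)) AND ((1 IMPLIES 1) AND (1 IMPLIES 1))) -> 0
Full result column, 4 rows per line (a,b,c fixed per line; d,e runs 00..11 left to right):
  rows 0-3 [a,b,c=000]: 0011  = hex 3
  rows 4-7 [a,b,c=001]: 0011  = hex 3
  rows 8-11 [a,b,c=010]: 0000  = hex 0
  rows 12-15 [a,b,c=011]: 0011  = hex 3
  rows 16-19 [a,b,c=100]: 1111  = hex F
  rows 20-23 [a,b,c=101]: 0011  = hex 3
  rows 24-27 [a,b,c=110]: 1111  = hex F
  rows 28-31 [a,b,c=111]: 0000  = hex 0
Output column (row 0 .. row 31) = 00110011000000111111001111110000
Output column grouped in 4s = 0011 0011 0000 0011 1111 0011 1111 0000 = 0x3303F3F0
Convert to decimal digit by digit (value = value*16 + digit):
  3 -> 3
  3*16 + 3 = 51
  51*16 + 0 = 816
  816*16 + 3 = 13059
  13059*16 + 15 (F) = 208959
  208959*16 + 3 = 3343347
  3343347*16 + 15 (F) = 53493567
  53493567*16 + 0 = 855897072
Decimal = 855897072

855897072


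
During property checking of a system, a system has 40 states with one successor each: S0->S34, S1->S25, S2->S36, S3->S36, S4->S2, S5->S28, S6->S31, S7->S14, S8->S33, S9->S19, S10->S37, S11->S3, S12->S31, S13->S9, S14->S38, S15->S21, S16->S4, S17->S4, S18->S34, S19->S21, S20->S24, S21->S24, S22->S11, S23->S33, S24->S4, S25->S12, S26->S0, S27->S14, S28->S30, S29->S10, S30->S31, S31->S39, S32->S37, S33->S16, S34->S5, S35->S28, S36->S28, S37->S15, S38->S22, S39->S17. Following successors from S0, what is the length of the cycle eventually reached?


Trace from S0 until a state repeats:
  S0 -> S34 -> S5 -> S28 -> S30 -> S31 -> S39 -> S17 -> S4 -> S2 -> S36 -> S28
S28 first seen at step 3, revisited at step 11.
Cycle length = 11 - 3 = 8

8


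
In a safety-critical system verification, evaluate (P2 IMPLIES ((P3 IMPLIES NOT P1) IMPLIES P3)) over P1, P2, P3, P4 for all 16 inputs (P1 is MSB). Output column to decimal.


Formula: (P2 IMPLIES ((P3 IMPLIES NOT P1) IMPLIES P3)) over P1, P2, P3, P4 (16 rows)
Evaluate each row (bits = P1,P2,P3,P4, MSB first):
  row 0 [0000]: (0 IMPLIES ((0 IMPLIES NOT 0) IMPLIES 0)) -> 1
  row 1 [0001]: (0 IMPLIES ((0 IMPLIES NOT 0) IMPLIES 0)) -> 1
  row 2 [0010]: (0 IMPLIES ((1 IMPLIES NOT 0) IMPLIES 1)) -> 1
  row 3 [0011]: (0 IMPLIES ((1 IMPLIES NOT 0) IMPLIES 1)) -> 1
  row 4 [0100]: (1 IMPLIES ((0 IMPLIES NOT 0) IMPLIES 0)) -> 0
  row 5 [0101]: (1 IMPLIES ((0 IMPLIES NOT 0) IMPLIES 0)) -> 0
  row 6 [0110]: (1 IMPLIES ((1 IMPLIES NOT 0) IMPLIES 1)) -> 1
  row 7 [0111]: (1 IMPLIES ((1 IMPLIES NOT 0) IMPLIES 1)) -> 1
  row 8 [1000]: (0 IMPLIES ((0 IMPLIES NOT 1) IMPLIES 0)) -> 1
  row 9 [1001]: (0 IMPLIES ((0 IMPLIES NOT 1) IMPLIES 0)) -> 1
  row 10 [1010]: (0 IMPLIES ((1 IMPLIES NOT 1) IMPLIES 1)) -> 1
  row 11 [1011]: (0 IMPLIES ((1 IMPLIES NOT 1) IMPLIES 1)) -> 1
  row 12 [1100]: (1 IMPLIES ((0 IMPLIES NOT 1) IMPLIES 0)) -> 0
  row 13 [1101]: (1 IMPLIES ((0 IMPLIES NOT 1) IMPLIES 0)) -> 0
  row 14 [1110]: (1 IMPLIES ((1 IMPLIES NOT 1) IMPLIES 1)) -> 1
  row 15 [1111]: (1 IMPLIES ((1 IMPLIES NOT 1) IMPLIES 1)) -> 1
Full result column, 4 rows per line (P1,P2 fixed per line; P3,P4 runs 00..11 left to right):
  rows 0-3 [P1,P2=00]: 1111  = hex F
  rows 4-7 [P1,P2=01]: 0011  = hex 3
  rows 8-11 [P1,P2=10]: 1111  = hex F
  rows 12-15 [P1,P2=11]: 0011  = hex 3
Output column (row 0 .. row 15) = 1111001111110011
Output column grouped in 4s = 1111 0011 1111 0011 = 0xF3F3
Convert to decimal digit by digit (value = value*16 + digit):
  F -> 15
  15*16 + 3 = 243
  243*16 + 15 (F) = 3903
  3903*16 + 3 = 62451
Decimal = 62451

62451


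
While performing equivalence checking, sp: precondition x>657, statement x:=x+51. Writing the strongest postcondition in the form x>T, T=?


Formula: sp(P, x:=E) = exists old_x. (x = E[old_x/x]) AND P[old_x/x] (old_x is the value of x before the assignment; eliminate old_x by solving x = E[old_x/x] for old_x)
Step 1: Precondition P: x>657, i.e. old_x > 657
Step 2: Assignment gives x = old_x + 51, so old_x = x - 51
Step 3: Substitute into P: x - 51 > 657
Step 4: Simplify: x > 657+51 = 708

708


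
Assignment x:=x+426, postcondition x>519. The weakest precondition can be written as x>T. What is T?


Formula: wp(x:=E, P) = P[E/x] (substitute E for x in postcondition)
Step 1: Postcondition: x>519
Step 2: Substitute x+426 for x: x+426>519
Step 3: Solve for x: x > 519-426 = 93

93


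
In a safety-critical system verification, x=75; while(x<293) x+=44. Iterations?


Step 1: x goes from 75 toward 293 by 44; the body runs while x<293, so iterations = ceil((bound-start)/step)
Step 2: Distance=218
Step 3: ceil(218/44)=5

5


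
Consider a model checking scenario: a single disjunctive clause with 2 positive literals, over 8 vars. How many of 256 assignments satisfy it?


Step 1: Total=2^8=256
Step 2: Unsat when all 2 false: 2^6=64
Step 3: Sat=256-64=192

192


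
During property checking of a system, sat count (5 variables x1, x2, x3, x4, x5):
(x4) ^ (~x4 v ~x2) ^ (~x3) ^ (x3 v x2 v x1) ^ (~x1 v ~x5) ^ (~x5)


CNF with 6 clauses over 5 vars (32 assignments).
An assignment satisfies CNF iff every clause has >=1 true literal.
Check each row (bits = x1,x2,x3,x4,x5; clause T/F shown):
  row 0 [00000]: clauses=FTTFTT -> 0
  row 1 [00001]: clauses=FTTFTF -> 0
  row 2 [00010]: clauses=TTTFTT -> 0
  row 3 [00011]: clauses=TTTFTF -> 0
  row 4 [00100]: clauses=FTFTTT -> 0
  row 5 [00101]: clauses=FTFTTF -> 0
  row 6 [00110]: clauses=TTFTTT -> 0
  row 7 [00111]: clauses=TTFTTF -> 0
  row 8 [01000]: clauses=FTTTTT -> 0
  row 9 [01001]: clauses=FTTTTF -> 0
  row 10 [01010]: clauses=TFTTTT -> 0
  row 11 [01011]: clauses=TFTTTF -> 0
  row 12 [01100]: clauses=FTFTTT -> 0
  row 13 [01101]: clauses=FTFTTF -> 0
  row 14 [01110]: clauses=TFFTTT -> 0
  row 15 [01111]: clauses=TFFTTF -> 0
  row 16 [10000]: clauses=FTTTTT -> 0
  row 17 [10001]: clauses=FTTTFF -> 0
  row 18 [10010]: clauses=TTTTTT -> 1
  row 19 [10011]: clauses=TTTTFF -> 0
  row 20 [10100]: clauses=FTFTTT -> 0
  row 21 [10101]: clauses=FTFTFF -> 0
  row 22 [10110]: clauses=TTFTTT -> 0
  row 23 [10111]: clauses=TTFTFF -> 0
  row 24 [11000]: clauses=FTTTTT -> 0
  row 25 [11001]: clauses=FTTTFF -> 0
  row 26 [11010]: clauses=TFTTTT -> 0
  row 27 [11011]: clauses=TFTTFF -> 0
  row 28 [11100]: clauses=FTFTTT -> 0
  row 29 [11101]: clauses=FTFTFF -> 0
  row 30 [11110]: clauses=TFFTTT -> 0
  row 31 [11111]: clauses=TFFTFF -> 0
Full result column, 8 rows per line (x1,x2 fixed per line; x3,x4,x5 runs 000..111 left to right):
  rows 0-7 [x1,x2=00]: 00000000  (ones: 0)
  rows 8-15 [x1,x2=01]: 00000000  (ones: 0)
  rows 16-23 [x1,x2=10]: 00100000  (ones: 1)
  rows 24-31 [x1,x2=11]: 00000000  (ones: 0)
Satisfying assignments = 0+0+1+0 = 1

1


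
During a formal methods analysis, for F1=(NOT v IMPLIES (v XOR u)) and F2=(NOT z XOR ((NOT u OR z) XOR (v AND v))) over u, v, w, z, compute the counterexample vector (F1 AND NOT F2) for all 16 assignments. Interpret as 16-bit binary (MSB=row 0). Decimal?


F1 = (NOT v IMPLIES (v XOR u))
F2 = (NOT z XOR ((NOT u OR z) XOR (v AND v)))
Counterexample to F1=>F2 is where F1=1 and F2=0.
Evaluate each row (bits = u,v,w,z, MSB first):
  row 0 [0000]: F1=0 F2=0 -> F1&~F2 -> 0
  row 1 [0001]: F1=0 F2=1 -> F1&~F2 -> 0
  row 2 [0010]: F1=0 F2=0 -> F1&~F2 -> 0
  row 3 [0011]: F1=0 F2=1 -> F1&~F2 -> 0
  row 4 [0100]: F1=1 F2=1 -> F1&~F2 -> 0
  row 5 [0101]: F1=1 F2=0 -> F1&~F2 -> 1
  row 6 [0110]: F1=1 F2=1 -> F1&~F2 -> 0
  row 7 [0111]: F1=1 F2=0 -> F1&~F2 -> 1
  row 8 [1000]: F1=1 F2=1 -> F1&~F2 -> 0
  row 9 [1001]: F1=1 F2=1 -> F1&~F2 -> 0
  row 10 [1010]: F1=1 F2=1 -> F1&~F2 -> 0
  row 11 [1011]: F1=1 F2=1 -> F1&~F2 -> 0
  row 12 [1100]: F1=1 F2=0 -> F1&~F2 -> 1
  row 13 [1101]: F1=1 F2=0 -> F1&~F2 -> 1
  row 14 [1110]: F1=1 F2=0 -> F1&~F2 -> 1
  row 15 [1111]: F1=1 F2=0 -> F1&~F2 -> 1
Full result column, 4 rows per line (u,v fixed per line; w,z runs 00..11 left to right):
  rows 0-3 [u,v=00]: 0000  = hex 0
  rows 4-7 [u,v=01]: 0101  = hex 5
  rows 8-11 [u,v=10]: 0000  = hex 0
  rows 12-15 [u,v=11]: 1111  = hex F
Counterexample vector (row 0 .. row 15) = 0000010100001111
Output column grouped in 4s = 0000 0101 0000 1111 = 0x050F
Convert to decimal digit by digit (value = value*16 + digit):
  0 -> 0
  0*16 + 5 = 5
  5*16 + 0 = 80
  80*16 + 15 (F) = 1295
Decimal = 1295

1295


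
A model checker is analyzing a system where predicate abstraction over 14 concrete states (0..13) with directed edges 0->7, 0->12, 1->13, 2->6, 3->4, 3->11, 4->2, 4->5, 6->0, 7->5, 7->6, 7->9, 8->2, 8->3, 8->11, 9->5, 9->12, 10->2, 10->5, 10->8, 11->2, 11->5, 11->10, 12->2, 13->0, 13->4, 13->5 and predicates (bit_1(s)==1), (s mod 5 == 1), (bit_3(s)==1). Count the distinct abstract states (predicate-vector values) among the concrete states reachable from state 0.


BFS from 0:
Concrete reachable: {0, 2, 5, 6, 7, 9, 12}
Abstract via predicates (bit_1(s)==1), (s mod 5 == 1), (bit_3(s)==1):
  (0,0,0) <- {0, 5}
  (0,0,1) <- {9, 12}
  (1,0,0) <- {2, 7}
  (1,1,0) <- {6}
Distinct abstract states = 4

4


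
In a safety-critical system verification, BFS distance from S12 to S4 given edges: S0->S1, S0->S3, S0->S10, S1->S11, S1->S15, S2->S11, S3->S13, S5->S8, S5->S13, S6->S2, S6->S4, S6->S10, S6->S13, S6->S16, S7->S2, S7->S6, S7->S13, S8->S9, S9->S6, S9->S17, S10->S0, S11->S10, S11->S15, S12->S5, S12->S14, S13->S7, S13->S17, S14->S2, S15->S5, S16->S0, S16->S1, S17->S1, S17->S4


BFS layer-by-layer from S12:
  dist 0: {S12}
  dist 1: {S5, S14}
  dist 2: {S2, S8, S13}
  dist 3: {S7, S9, S11, S17}
  dist 4: {S1, S4, S6, S10, S15}
  -> S4 reached at distance 4
Shortest path length = 4

4


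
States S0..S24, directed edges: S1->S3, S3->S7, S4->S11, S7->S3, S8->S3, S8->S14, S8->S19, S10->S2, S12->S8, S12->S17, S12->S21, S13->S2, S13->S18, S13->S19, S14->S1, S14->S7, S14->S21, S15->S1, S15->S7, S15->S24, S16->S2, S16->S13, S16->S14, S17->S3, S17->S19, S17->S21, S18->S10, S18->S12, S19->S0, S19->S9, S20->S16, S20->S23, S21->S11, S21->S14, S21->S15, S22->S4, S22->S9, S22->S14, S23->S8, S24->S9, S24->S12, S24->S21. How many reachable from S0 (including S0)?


BFS from S0:
  layer 0: {S0}
Reachable set: {S0}
Count = 1

1


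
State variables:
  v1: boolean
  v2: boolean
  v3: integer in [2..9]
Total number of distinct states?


State space = product of domain sizes of all variables.
Domain sizes:
  v1 (boolean): 2
  v2 (boolean): 2
  v3 (integer in [2..9]): 8
Product = 2 * 2 * 8 = 32

32


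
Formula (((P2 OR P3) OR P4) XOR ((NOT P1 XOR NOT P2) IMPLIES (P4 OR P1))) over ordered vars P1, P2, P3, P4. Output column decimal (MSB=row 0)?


Formula: (((P2 OR P3) OR P4) XOR ((NOT P1 XOR NOT P2) IMPLIES (P4 OR P1))) over P1, P2, P3, P4 (16 rows)
Evaluate each row (bits = P1,P2,P3,P4, MSB first):
  row 0 [0000]: (((0 OR 0) OR 0) XOR ((NOT 0 XOR NOT 0) IMPLIES (0 OR 0))) -> 1
  row 1 [0001]: (((0 OR 0) OR 1) XOR ((NOT 0 XOR NOT 0) IMPLIES (1 OR 0))) -> 0
  row 2 [0010]: (((0 OR 1) OR 0) XOR ((NOT 0 XOR NOT 0) IMPLIES (0 OR 0))) -> 0
  row 3 [0011]: (((0 OR 1) OR 1) XOR ((NOT 0 XOR NOT 0) IMPLIES (1 OR 0))) -> 0
  row 4 [0100]: (((1 OR 0) OR 0) XOR ((NOT 0 XOR NOT 1) IMPLIES (0 OR 0))) -> 1
  row 5 [0101]: (((1 OR 0) OR 1) XOR ((NOT 0 XOR NOT 1) IMPLIES (1 OR 0))) -> 0
  row 6 [0110]: (((1 OR 1) OR 0) XOR ((NOT 0 XOR NOT 1) IMPLIES (0 OR 0))) -> 1
  row 7 [0111]: (((1 OR 1) OR 1) XOR ((NOT 0 XOR NOT 1) IMPLIES (1 OR 0))) -> 0
  row 8 [1000]: (((0 OR 0) OR 0) XOR ((NOT 1 XOR NOT 0) IMPLIES (0 OR 1))) -> 1
  row 9 [1001]: (((0 OR 0) OR 1) XOR ((NOT 1 XOR NOT 0) IMPLIES (1 OR 1))) -> 0
  row 10 [1010]: (((0 OR 1) OR 0) XOR ((NOT 1 XOR NOT 0) IMPLIES (0 OR 1))) -> 0
  row 11 [1011]: (((0 OR 1) OR 1) XOR ((NOT 1 XOR NOT 0) IMPLIES (1 OR 1))) -> 0
  row 12 [1100]: (((1 OR 0) OR 0) XOR ((NOT 1 XOR NOT 1) IMPLIES (0 OR 1))) -> 0
  row 13 [1101]: (((1 OR 0) OR 1) XOR ((NOT 1 XOR NOT 1) IMPLIES (1 OR 1))) -> 0
  row 14 [1110]: (((1 OR 1) OR 0) XOR ((NOT 1 XOR NOT 1) IMPLIES (0 OR 1))) -> 0
  row 15 [1111]: (((1 OR 1) OR 1) XOR ((NOT 1 XOR NOT 1) IMPLIES (1 OR 1))) -> 0
Full result column, 4 rows per line (P1,P2 fixed per line; P3,P4 runs 00..11 left to right):
  rows 0-3 [P1,P2=00]: 1000  = hex 8
  rows 4-7 [P1,P2=01]: 1010  = hex A
  rows 8-11 [P1,P2=10]: 1000  = hex 8
  rows 12-15 [P1,P2=11]: 0000  = hex 0
Output column (row 0 .. row 15) = 1000101010000000
Output column grouped in 4s = 1000 1010 1000 0000 = 0x8A80
Convert to decimal digit by digit (value = value*16 + digit):
  8 -> 8
  8*16 + 10 (A) = 138
  138*16 + 8 = 2216
  2216*16 + 0 = 35456
Decimal = 35456

35456


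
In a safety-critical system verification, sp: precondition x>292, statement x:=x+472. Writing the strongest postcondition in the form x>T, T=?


Formula: sp(P, x:=E) = exists old_x. (x = E[old_x/x]) AND P[old_x/x] (old_x is the value of x before the assignment; eliminate old_x by solving x = E[old_x/x] for old_x)
Step 1: Precondition P: x>292, i.e. old_x > 292
Step 2: Assignment gives x = old_x + 472, so old_x = x - 472
Step 3: Substitute into P: x - 472 > 292
Step 4: Simplify: x > 292+472 = 764

764


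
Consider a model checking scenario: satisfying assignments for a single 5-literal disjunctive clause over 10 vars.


Step 1: Total=2^10=1024
Step 2: Unsat when all 5 false: 2^5=32
Step 3: Sat=1024-32=992

992


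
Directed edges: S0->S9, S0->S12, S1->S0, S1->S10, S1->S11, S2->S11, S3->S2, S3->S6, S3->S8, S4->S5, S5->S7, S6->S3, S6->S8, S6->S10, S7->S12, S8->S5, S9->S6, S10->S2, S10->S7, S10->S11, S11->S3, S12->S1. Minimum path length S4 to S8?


BFS layer-by-layer from S4:
  dist 0: {S4}
  dist 1: {S5}
  dist 2: {S7}
  dist 3: {S12}
  dist 4: {S1}
  dist 5: {S0, S10, S11}
  dist 6: {S2, S3, S9}
  dist 7: {S6, S8}
  -> S8 reached at distance 7
Shortest path length = 7

7


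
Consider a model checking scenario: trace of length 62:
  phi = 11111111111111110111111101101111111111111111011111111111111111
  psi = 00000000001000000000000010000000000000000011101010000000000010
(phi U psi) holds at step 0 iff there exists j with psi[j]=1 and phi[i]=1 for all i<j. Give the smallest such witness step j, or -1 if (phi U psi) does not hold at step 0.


(phi U psi) at 0: need smallest j with psi[j]=1 and phi[i]=1 for all i in [0,j).
Scan from step 0:
  step 0: phi=1, psi=0 -> continue
  step 1: phi=1, psi=0 -> continue
  step 2: phi=1, psi=0 -> continue
  step 3: phi=1, psi=0 -> continue
  step 10: psi=1 and phi held for [0,10) -> witness found
Witness step = 10

10


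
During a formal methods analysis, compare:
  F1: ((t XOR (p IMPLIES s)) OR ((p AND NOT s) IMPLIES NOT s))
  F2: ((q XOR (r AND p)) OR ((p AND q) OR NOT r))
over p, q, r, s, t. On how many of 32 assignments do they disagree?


F1 = ((t XOR (p IMPLIES s)) OR ((p AND NOT s) IMPLIES NOT s))
F2 = ((q XOR (r AND p)) OR ((p AND q) OR NOT r))
Evaluate both on each of 32 rows (bits = p,q,r,s,t):
  row 0 [00000]: F1=1 F2=1 -> 0
  row 1 [00001]: F1=1 F2=1 -> 0
  row 2 [00010]: F1=1 F2=1 -> 0
  row 3 [00011]: F1=1 F2=1 -> 0
  row 4 [00100]: F1=1 F2=0 (differ) -> 1
  row 5 [00101]: F1=1 F2=0 (differ) -> 1
  row 6 [00110]: F1=1 F2=0 (differ) -> 1
  row 7 [00111]: F1=1 F2=0 (differ) -> 1
  row 8 [01000]: F1=1 F2=1 -> 0
  row 9 [01001]: F1=1 F2=1 -> 0
  row 10 [01010]: F1=1 F2=1 -> 0
  row 11 [01011]: F1=1 F2=1 -> 0
  row 12 [01100]: F1=1 F2=1 -> 0
  row 13 [01101]: F1=1 F2=1 -> 0
  row 14 [01110]: F1=1 F2=1 -> 0
  row 15 [01111]: F1=1 F2=1 -> 0
  row 16 [10000]: F1=1 F2=1 -> 0
  row 17 [10001]: F1=1 F2=1 -> 0
  row 18 [10010]: F1=1 F2=1 -> 0
  row 19 [10011]: F1=1 F2=1 -> 0
  row 20 [10100]: F1=1 F2=1 -> 0
  row 21 [10101]: F1=1 F2=1 -> 0
  row 22 [10110]: F1=1 F2=1 -> 0
  row 23 [10111]: F1=1 F2=1 -> 0
  row 24 [11000]: F1=1 F2=1 -> 0
  row 25 [11001]: F1=1 F2=1 -> 0
  row 26 [11010]: F1=1 F2=1 -> 0
  row 27 [11011]: F1=1 F2=1 -> 0
  row 28 [11100]: F1=1 F2=1 -> 0
  row 29 [11101]: F1=1 F2=1 -> 0
  row 30 [11110]: F1=1 F2=1 -> 0
  row 31 [11111]: F1=1 F2=1 -> 0
Full result column, 8 rows per line (p,q fixed per line; r,s,t runs 000..111 left to right):
  rows 0-7 [p,q=00]: 00001111  (ones: 4)
  rows 8-15 [p,q=01]: 00000000  (ones: 0)
  rows 16-23 [p,q=10]: 00000000  (ones: 0)
  rows 24-31 [p,q=11]: 00000000  (ones: 0)
Disagreements = 4+0+0+0 = 4

4


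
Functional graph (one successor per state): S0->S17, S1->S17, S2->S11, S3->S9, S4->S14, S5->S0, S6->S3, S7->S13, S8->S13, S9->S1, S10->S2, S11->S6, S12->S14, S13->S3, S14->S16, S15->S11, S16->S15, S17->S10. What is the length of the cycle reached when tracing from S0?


Trace from S0 until a state repeats:
  S0 -> S17 -> S10 -> S2 -> S11 -> S6 -> S3 -> S9 -> S1 -> S17
S17 first seen at step 1, revisited at step 9.
Cycle length = 9 - 1 = 8

8


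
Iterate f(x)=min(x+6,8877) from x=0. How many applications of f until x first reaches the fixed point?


Step 1: x=0, cap=8877, increment=6
Step 2: x grows by 6 each step until capped at 8877; fixed point is x=8877
Step 3: iterations = ceil(8877/6) = 1480

1480


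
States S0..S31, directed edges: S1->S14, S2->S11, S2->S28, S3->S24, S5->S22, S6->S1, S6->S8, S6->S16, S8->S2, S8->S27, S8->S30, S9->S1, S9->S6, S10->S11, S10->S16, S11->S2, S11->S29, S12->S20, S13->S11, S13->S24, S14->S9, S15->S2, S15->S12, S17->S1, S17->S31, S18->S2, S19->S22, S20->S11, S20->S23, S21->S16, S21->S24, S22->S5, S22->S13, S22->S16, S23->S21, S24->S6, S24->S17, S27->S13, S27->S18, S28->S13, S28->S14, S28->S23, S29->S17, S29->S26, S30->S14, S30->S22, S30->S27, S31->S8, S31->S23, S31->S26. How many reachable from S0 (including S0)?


BFS from S0:
  layer 0: {S0}
Reachable set: {S0}
Count = 1

1


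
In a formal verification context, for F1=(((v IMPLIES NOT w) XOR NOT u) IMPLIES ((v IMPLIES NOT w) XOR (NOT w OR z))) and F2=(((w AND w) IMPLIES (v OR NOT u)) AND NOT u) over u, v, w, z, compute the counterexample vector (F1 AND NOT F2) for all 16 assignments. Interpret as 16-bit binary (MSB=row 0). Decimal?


F1 = (((v IMPLIES NOT w) XOR NOT u) IMPLIES ((v IMPLIES NOT w) XOR (NOT w OR z)))
F2 = (((w AND w) IMPLIES (v OR NOT u)) AND NOT u)
Counterexample to F1=>F2 is where F1=1 and F2=0.
Evaluate each row (bits = u,v,w,z, MSB first):
  row 0 [0000]: F1=1 F2=1 -> F1&~F2 -> 0
  row 1 [0001]: F1=1 F2=1 -> F1&~F2 -> 0
  row 2 [0010]: F1=1 F2=1 -> F1&~F2 -> 0
  row 3 [0011]: F1=1 F2=1 -> F1&~F2 -> 0
  row 4 [0100]: F1=1 F2=1 -> F1&~F2 -> 0
  row 5 [0101]: F1=1 F2=1 -> F1&~F2 -> 0
  row 6 [0110]: F1=0 F2=1 -> F1&~F2 -> 0
  row 7 [0111]: F1=1 F2=1 -> F1&~F2 -> 0
  row 8 [1000]: F1=0 F2=0 -> F1&~F2 -> 0
  row 9 [1001]: F1=0 F2=0 -> F1&~F2 -> 0
  row 10 [1010]: F1=1 F2=0 -> F1&~F2 -> 1
  row 11 [1011]: F1=0 F2=0 -> F1&~F2 -> 0
  row 12 [1100]: F1=0 F2=0 -> F1&~F2 -> 0
  row 13 [1101]: F1=0 F2=0 -> F1&~F2 -> 0
  row 14 [1110]: F1=1 F2=0 -> F1&~F2 -> 1
  row 15 [1111]: F1=1 F2=0 -> F1&~F2 -> 1
Full result column, 4 rows per line (u,v fixed per line; w,z runs 00..11 left to right):
  rows 0-3 [u,v=00]: 0000  = hex 0
  rows 4-7 [u,v=01]: 0000  = hex 0
  rows 8-11 [u,v=10]: 0010  = hex 2
  rows 12-15 [u,v=11]: 0011  = hex 3
Counterexample vector (row 0 .. row 15) = 0000000000100011
Output column grouped in 4s = 0000 0000 0010 0011 = 0x0023
Convert to decimal digit by digit (value = value*16 + digit):
  0 -> 0
  0*16 + 0 = 0
  0*16 + 2 = 2
  2*16 + 3 = 35
Decimal = 35

35


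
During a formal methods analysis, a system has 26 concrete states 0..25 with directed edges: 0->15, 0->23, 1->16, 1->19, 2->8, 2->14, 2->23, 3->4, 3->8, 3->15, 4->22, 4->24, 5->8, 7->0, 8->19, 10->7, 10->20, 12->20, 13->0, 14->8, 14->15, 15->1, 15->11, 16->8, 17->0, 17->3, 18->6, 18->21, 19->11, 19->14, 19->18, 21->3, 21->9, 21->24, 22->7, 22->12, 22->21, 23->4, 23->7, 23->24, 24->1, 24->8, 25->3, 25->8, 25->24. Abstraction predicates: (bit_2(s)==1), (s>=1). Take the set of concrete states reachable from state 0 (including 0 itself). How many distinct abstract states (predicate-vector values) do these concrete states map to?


BFS from 0:
Concrete reachable: {0, 1, 3, 4, 6, 7, 8, 9, 11, 12, 14, 15, 16, 18, 19, 20, 21, 22, 23, 24}
Abstract via predicates (bit_2(s)==1), (s>=1):
  (0,0) <- {0}
  (0,1) <- {1, 3, 8, 9, 11, 16, 18, 19, 24}
  (1,1) <- {4, 6, 7, 12, 14, 15, 20, 21, 22, 23}
Distinct abstract states = 3

3


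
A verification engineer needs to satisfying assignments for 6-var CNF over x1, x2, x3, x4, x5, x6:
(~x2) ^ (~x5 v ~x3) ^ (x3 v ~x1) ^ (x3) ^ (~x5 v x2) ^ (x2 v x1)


CNF with 6 clauses over 6 vars (64 assignments).
An assignment satisfies CNF iff every clause has >=1 true literal.
Check each row (bits = x1,x2,x3,x4,x5,x6; clause T/F shown):
  row 0 [000000]: clauses=TTTFTF -> 0
  row 1 [000001]: clauses=TTTFTF -> 0
  row 2 [000010]: clauses=TTTFFF -> 0
  row 3 [000011]: clauses=TTTFFF -> 0
  row 4 [000100]: clauses=TTTFTF -> 0
  (every remaining row is evaluated the same way; all 64 results are listed next)
Full result column, 8 rows per line (x1,x2,x3 fixed per line; x4,x5,x6 runs 000..111 left to right):
  rows 0-7 [x1,x2,x3=000]: 00000000  (ones: 0)
  rows 8-15 [x1,x2,x3=001]: 00000000  (ones: 0)
  rows 16-23 [x1,x2,x3=010]: 00000000  (ones: 0)
  rows 24-31 [x1,x2,x3=011]: 00000000  (ones: 0)
  rows 32-39 [x1,x2,x3=100]: 00000000  (ones: 0)
  rows 40-47 [x1,x2,x3=101]: 11001100  (ones: 4)
  rows 48-55 [x1,x2,x3=110]: 00000000  (ones: 0)
  rows 56-63 [x1,x2,x3=111]: 00000000  (ones: 0)
Satisfying assignments = 0+0+0+0+0+4+0+0 = 4

4


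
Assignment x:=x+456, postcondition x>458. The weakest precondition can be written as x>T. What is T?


Formula: wp(x:=E, P) = P[E/x] (substitute E for x in postcondition)
Step 1: Postcondition: x>458
Step 2: Substitute x+456 for x: x+456>458
Step 3: Solve for x: x > 458-456 = 2

2


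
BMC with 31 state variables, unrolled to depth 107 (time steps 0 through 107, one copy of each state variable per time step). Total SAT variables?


BMC unrolls to depth k, creating one copy of each state var for steps 0..k.
Step count = 107 + 1 = 108 (steps 0 through 107)
Vars per step = 31
Total = 31 * 108 = 3348

3348


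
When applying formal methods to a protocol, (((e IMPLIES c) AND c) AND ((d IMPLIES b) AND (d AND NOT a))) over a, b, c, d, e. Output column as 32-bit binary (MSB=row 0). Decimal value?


Formula: (((e IMPLIES c) AND c) AND ((d IMPLIES b) AND (d AND NOT a))) over a, b, c, d, e (32 rows)
Evaluate each row (bits = a,b,c,d,e, MSB first):
  row 0 [00000]: (((0 IMPLIES 0) AND 0) AND ((0 IMPLIES 0) AND (0 AND NOT 0))) -> 0
  row 1 [00001]: (((1 IMPLIES 0) AND 0) AND ((0 IMPLIES 0) AND (0 AND NOT 0))) -> 0
  row 2 [00010]: (((0 IMPLIES 0) AND 0) AND ((1 IMPLIES 0) AND (1 AND NOT 0))) -> 0
  row 3 [00011]: (((1 IMPLIES 0) AND 0) AND ((1 IMPLIES 0) AND (1 AND NOT 0))) -> 0
  row 4 [00100]: (((0 IMPLIES 1) AND 1) AND ((0 IMPLIES 0) AND (0 AND NOT 0))) -> 0
  row 5 [00101]: (((1 IMPLIES 1) AND 1) AND ((0 IMPLIES 0) AND (0 AND NOT 0))) -> 0
  row 6 [00110]: (((0 IMPLIES 1) AND 1) AND ((1 IMPLIES 0) AND (1 AND NOT 0))) -> 0
  row 7 [00111]: (((1 IMPLIES 1) AND 1) AND ((1 IMPLIES 0) AND (1 AND NOT 0))) -> 0
  row 8 [01000]: (((0 IMPLIES 0) AND 0) AND ((0 IMPLIES 1) AND (0 AND NOT 0))) -> 0
  row 9 [01001]: (((1 IMPLIES 0) AND 0) AND ((0 IMPLIES 1) AND (0 AND NOT 0))) -> 0
  row 10 [01010]: (((0 IMPLIES 0) AND 0) AND ((1 IMPLIES 1) AND (1 AND NOT 0))) -> 0
  row 11 [01011]: (((1 IMPLIES 0) AND 0) AND ((1 IMPLIES 1) AND (1 AND NOT 0))) -> 0
  row 12 [01100]: (((0 IMPLIES 1) AND 1) AND ((0 IMPLIES 1) AND (0 AND NOT 0))) -> 0
  row 13 [01101]: (((1 IMPLIES 1) AND 1) AND ((0 IMPLIES 1) AND (0 AND NOT 0))) -> 0
  row 14 [01110]: (((0 IMPLIES 1) AND 1) AND ((1 IMPLIES 1) AND (1 AND NOT 0))) -> 1
  row 15 [01111]: (((1 IMPLIES 1) AND 1) AND ((1 IMPLIES 1) AND (1 AND NOT 0))) -> 1
  row 16 [10000]: (((0 IMPLIES 0) AND 0) AND ((0 IMPLIES 0) AND (0 AND NOT 1))) -> 0
  row 17 [10001]: (((1 IMPLIES 0) AND 0) AND ((0 IMPLIES 0) AND (0 AND NOT 1))) -> 0
  row 18 [10010]: (((0 IMPLIES 0) AND 0) AND ((1 IMPLIES 0) AND (1 AND NOT 1))) -> 0
  row 19 [10011]: (((1 IMPLIES 0) AND 0) AND ((1 IMPLIES 0) AND (1 AND NOT 1))) -> 0
  row 20 [10100]: (((0 IMPLIES 1) AND 1) AND ((0 IMPLIES 0) AND (0 AND NOT 1))) -> 0
  row 21 [10101]: (((1 IMPLIES 1) AND 1) AND ((0 IMPLIES 0) AND (0 AND NOT 1))) -> 0
  row 22 [10110]: (((0 IMPLIES 1) AND 1) AND ((1 IMPLIES 0) AND (1 AND NOT 1))) -> 0
  row 23 [10111]: (((1 IMPLIES 1) AND 1) AND ((1 IMPLIES 0) AND (1 AND NOT 1))) -> 0
  row 24 [11000]: (((0 IMPLIES 0) AND 0) AND ((0 IMPLIES 1) AND (0 AND NOT 1))) -> 0
  row 25 [11001]: (((1 IMPLIES 0) AND 0) AND ((0 IMPLIES 1) AND (0 AND NOT 1))) -> 0
  row 26 [11010]: (((0 IMPLIES 0) AND 0) AND ((1 IMPLIES 1) AND (1 AND NOT 1))) -> 0
  row 27 [11011]: (((1 IMPLIES 0) AND 0) AND ((1 IMPLIES 1) AND (1 AND NOT 1))) -> 0
  row 28 [11100]: (((0 IMPLIES 1) AND 1) AND ((0 IMPLIES 1) AND (0 AND NOT 1))) -> 0
  row 29 [11101]: (((1 IMPLIES 1) AND 1) AND ((0 IMPLIES 1) AND (0 AND NOT 1))) -> 0
  row 30 [11110]: (((0 IMPLIES 1) AND 1) AND ((1 IMPLIES 1) AND (1 AND NOT 1))) -> 0
  row 31 [11111]: (((1 IMPLIES 1) AND 1) AND ((1 IMPLIES 1) AND (1 AND NOT 1))) -> 0
Full result column, 4 rows per line (a,b,c fixed per line; d,e runs 00..11 left to right):
  rows 0-3 [a,b,c=000]: 0000  = hex 0
  rows 4-7 [a,b,c=001]: 0000  = hex 0
  rows 8-11 [a,b,c=010]: 0000  = hex 0
  rows 12-15 [a,b,c=011]: 0011  = hex 3
  rows 16-19 [a,b,c=100]: 0000  = hex 0
  rows 20-23 [a,b,c=101]: 0000  = hex 0
  rows 24-27 [a,b,c=110]: 0000  = hex 0
  rows 28-31 [a,b,c=111]: 0000  = hex 0
Output column (row 0 .. row 31) = 00000000000000110000000000000000
Output column grouped in 4s = 0000 0000 0000 0011 0000 0000 0000 0000 = 0x00030000
Convert to decimal digit by digit (value = value*16 + digit):
  0 -> 0
  0*16 + 0 = 0
  0*16 + 0 = 0
  0*16 + 3 = 3
  3*16 + 0 = 48
  48*16 + 0 = 768
  768*16 + 0 = 12288
  12288*16 + 0 = 196608
Decimal = 196608

196608
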